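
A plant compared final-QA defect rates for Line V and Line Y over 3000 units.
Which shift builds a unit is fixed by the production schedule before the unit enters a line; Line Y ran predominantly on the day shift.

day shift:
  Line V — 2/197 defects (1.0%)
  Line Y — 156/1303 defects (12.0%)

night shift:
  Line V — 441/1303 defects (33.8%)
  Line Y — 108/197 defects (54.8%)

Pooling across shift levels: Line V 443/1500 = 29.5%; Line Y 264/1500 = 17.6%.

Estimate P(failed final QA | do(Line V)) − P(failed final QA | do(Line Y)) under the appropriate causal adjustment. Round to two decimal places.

-0.16

Shift satisfies the back-door criterion: it is not a descendant of the line, and it blocks the spurious path from line to outcome. Adjusting for it (i.e., using the within-shift rates) gives the causal effect.
Adjusting over the population distribution of shift: 0.500·(0.010−0.120) + 0.500·(0.338−0.548) = -0.160.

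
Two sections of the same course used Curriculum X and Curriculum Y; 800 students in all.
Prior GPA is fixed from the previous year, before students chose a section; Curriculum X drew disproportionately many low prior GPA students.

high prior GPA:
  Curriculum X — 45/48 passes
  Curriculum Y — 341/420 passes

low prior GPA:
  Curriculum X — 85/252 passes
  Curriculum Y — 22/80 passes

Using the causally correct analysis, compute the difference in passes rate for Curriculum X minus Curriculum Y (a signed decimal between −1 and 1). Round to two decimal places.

Prior GPA band differs across teaching methods for reasons unrelated to any effect of the teaching method itself, and it separately predicts the outcome — a classic confounder. We must compare within prior GPA band levels.
Adjusting over the population distribution of prior GPA band: 0.585·(0.938−0.812) + 0.415·(0.337−0.275) = +0.099.

+0.10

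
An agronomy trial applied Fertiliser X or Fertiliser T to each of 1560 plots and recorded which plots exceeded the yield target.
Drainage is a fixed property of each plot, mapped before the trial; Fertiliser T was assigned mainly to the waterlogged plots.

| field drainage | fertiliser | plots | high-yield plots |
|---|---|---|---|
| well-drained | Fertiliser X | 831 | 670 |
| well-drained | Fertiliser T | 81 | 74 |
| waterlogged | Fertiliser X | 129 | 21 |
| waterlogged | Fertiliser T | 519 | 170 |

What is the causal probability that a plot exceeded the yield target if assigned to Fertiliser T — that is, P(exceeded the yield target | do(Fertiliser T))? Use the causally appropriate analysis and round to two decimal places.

0.67

Since field drainage is a pre-existing factor (not a product of the fertiliser) and it affects the outcome on its own, it is a confounder. The stratified rates, not the pooled rate, identify the causal effect.
Standardising Fertiliser T to the population field drainage mix: 0.585·74/81 + 0.415·170/519 = 0.670.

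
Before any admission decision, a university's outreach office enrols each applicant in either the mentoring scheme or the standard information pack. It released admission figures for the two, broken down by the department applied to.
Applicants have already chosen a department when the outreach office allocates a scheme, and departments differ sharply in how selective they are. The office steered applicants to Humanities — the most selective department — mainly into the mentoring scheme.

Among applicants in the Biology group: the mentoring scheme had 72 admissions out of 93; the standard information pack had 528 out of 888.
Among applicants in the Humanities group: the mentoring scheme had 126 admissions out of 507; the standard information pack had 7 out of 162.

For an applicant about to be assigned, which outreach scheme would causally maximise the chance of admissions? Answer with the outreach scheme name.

The department-specific comparison favours the mentoring scheme throughout, but the pooled figures favour the standard information pack. The question is whether to condition on department.
Since department is a pre-existing factor (not a product of the outreach scheme) and it affects the outcome on its own, it is a confounder. The stratified rates, not the pooled rate, identify the causal effect.
Within each level — Biology: 77.4% vs 59.5%; Humanities: 24.9% vs 4.3% — the mentoring scheme is higher every time.

the mentoring scheme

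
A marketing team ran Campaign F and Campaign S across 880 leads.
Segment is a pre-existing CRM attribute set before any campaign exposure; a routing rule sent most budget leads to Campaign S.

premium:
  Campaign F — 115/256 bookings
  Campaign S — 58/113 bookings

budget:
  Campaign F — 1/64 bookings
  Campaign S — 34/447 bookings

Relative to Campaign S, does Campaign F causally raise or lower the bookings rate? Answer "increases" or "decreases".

decreases

The imbalance in customer segment arose from how leads were allocated, not from anything the campaign did; and customer segment independently affects the outcome. The pooled gap is confounded — condition on customer segment.
Within each level — premium: 44.9% vs 51.3%; budget: 1.6% vs 7.6% — Campaign S is higher every time.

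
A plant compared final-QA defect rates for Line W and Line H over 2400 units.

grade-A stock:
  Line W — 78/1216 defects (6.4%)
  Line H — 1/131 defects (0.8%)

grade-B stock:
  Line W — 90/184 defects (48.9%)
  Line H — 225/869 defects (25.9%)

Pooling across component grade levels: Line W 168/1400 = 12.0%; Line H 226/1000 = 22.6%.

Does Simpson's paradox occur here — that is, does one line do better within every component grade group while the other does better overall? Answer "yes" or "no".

Within each component grade level (grade-A stock 6.4% vs 0.8%; grade-B stock 48.9% vs 25.9%), Line H has the lower rate every time. Pooled: 12.0% vs 22.6% — Line W has the lower rate overall. The two comparisons disagree.

yes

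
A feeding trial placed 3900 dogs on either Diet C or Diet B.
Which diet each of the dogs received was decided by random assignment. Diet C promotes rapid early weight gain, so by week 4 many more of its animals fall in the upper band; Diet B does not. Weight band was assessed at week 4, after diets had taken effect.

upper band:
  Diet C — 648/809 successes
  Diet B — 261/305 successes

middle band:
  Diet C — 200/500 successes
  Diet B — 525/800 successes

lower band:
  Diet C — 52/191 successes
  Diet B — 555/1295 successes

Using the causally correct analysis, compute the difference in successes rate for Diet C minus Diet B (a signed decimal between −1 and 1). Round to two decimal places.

+0.04

Within every week-4 weight band level Diet B has the higher rate, yet pooled Diet C does — Simpson's reversal.
Week-4 weight band is recorded after the diet and is itself shifted by it — it sits on the causal path from diet to outcome. Conditioning on a mediator would strip out part of the effect we want; the pooled comparison gives the total causal effect.
The causal difference is the pooled difference: 0.600 − 0.559 = +0.041.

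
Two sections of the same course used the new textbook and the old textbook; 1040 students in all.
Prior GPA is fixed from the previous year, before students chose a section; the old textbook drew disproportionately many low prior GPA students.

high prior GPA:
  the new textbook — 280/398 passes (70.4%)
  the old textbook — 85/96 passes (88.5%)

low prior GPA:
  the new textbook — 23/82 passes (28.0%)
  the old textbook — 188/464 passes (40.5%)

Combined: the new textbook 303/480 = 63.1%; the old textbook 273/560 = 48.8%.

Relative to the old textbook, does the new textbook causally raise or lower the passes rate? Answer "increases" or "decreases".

decreases

Within every prior GPA band level the old textbook has the higher rate, yet pooled the new textbook does — Simpson's reversal.
The imbalance in prior GPA band arose from how students were allocated, not from anything the teaching method did; and prior GPA band independently affects the outcome. The pooled gap is confounded — condition on prior GPA band.
Within each level — high prior GPA: 70.4% vs 88.5%; low prior GPA: 28.0% vs 40.5% — the old textbook is higher every time.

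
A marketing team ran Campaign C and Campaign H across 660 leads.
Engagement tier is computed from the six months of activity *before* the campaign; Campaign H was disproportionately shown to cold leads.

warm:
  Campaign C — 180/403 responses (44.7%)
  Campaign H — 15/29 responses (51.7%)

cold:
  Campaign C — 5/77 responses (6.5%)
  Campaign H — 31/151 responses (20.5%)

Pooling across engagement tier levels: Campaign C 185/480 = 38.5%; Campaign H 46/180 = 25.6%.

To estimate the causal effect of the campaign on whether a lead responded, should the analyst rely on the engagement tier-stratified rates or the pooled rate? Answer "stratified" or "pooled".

stratified

Here engagement tier is a common cause — it drives both which campaign a case falls under and the outcome. The crude comparison mixes populations; the stratum-specific rates are the causally relevant ones.
Within each level — warm: 44.7% vs 51.7%; cold: 6.5% vs 20.5% — Campaign H is higher every time.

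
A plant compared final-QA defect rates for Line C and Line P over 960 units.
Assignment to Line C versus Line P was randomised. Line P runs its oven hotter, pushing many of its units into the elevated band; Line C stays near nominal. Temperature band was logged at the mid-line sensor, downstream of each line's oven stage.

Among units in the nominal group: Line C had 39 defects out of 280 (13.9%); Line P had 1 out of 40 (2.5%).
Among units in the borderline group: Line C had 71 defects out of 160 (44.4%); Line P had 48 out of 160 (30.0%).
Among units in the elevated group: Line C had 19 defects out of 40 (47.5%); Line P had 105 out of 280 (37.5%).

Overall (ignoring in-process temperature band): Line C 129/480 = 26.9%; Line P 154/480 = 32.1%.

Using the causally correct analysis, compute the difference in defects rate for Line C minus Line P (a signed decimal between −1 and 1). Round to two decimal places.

-0.05

The in-process temperature band-specific comparison favours Line P throughout, but the pooled figures favour Line C. The question is whether to condition on in-process temperature band.
In-process temperature band is downstream of the line. One should not condition on a consequence of treatment, so the overall rates are the right comparison.
The causal difference is the pooled difference: 0.269 − 0.321 = -0.052.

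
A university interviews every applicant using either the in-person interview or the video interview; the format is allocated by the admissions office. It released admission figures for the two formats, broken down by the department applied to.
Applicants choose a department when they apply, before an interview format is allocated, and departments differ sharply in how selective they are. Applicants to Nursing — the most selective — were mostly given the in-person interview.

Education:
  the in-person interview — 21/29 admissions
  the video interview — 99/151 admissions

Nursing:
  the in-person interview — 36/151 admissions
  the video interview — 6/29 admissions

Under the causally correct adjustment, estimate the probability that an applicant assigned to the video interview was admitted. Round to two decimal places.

0.43

Department is set before the interview format has any effect — it is not caused by the interview format — and it independently drives the outcome. That makes it a confounder, so the causal comparison is within department levels.
Standardising the video interview to the population department mix: 0.500·99/151 + 0.500·6/29 = 0.431.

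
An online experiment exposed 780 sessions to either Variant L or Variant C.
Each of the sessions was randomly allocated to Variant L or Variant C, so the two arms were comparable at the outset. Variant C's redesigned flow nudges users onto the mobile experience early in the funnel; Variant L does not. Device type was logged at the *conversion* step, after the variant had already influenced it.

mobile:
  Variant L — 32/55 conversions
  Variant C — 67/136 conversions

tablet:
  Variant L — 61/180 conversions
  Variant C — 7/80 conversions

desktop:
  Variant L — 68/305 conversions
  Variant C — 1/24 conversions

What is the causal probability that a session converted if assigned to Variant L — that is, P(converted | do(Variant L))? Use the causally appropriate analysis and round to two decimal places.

Device type here is a post-treatment variable shaped by the variant; conditioning on it would introduce bias rather than remove it. The overall comparison is the causal one.
So P(outcome | do(Variant L)) is just the pooled rate for Variant L: 161/540 = 0.298.

0.30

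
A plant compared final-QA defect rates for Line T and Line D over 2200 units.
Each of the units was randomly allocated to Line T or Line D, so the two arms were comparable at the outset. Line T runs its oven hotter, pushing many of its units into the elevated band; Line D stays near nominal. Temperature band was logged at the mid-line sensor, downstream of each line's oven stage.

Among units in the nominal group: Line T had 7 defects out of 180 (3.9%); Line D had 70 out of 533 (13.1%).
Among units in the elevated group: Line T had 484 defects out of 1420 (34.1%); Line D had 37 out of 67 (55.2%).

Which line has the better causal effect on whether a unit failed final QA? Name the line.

Line T is lower inside every in-process temperature band stratum but Line D is lower in aggregate. Whether to stratify depends on how in-process temperature band relates to the line.
In-process temperature band lies on the pathway line → in-process temperature band → outcome, so adjusting for it blocks the indirect effect. For the total causal effect of line, use the unadjusted pooled rates.
Pooled: Line T 30.7% vs Line D 17.8%; Line D is lower overall.

Line D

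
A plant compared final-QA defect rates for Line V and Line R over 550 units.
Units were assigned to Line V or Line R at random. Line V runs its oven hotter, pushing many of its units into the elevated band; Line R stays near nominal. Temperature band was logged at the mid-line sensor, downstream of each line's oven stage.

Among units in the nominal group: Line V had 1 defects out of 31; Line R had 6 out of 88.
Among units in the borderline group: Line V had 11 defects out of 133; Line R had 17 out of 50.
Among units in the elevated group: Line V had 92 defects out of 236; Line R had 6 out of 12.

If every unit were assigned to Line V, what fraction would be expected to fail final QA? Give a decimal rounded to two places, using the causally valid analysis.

Within every in-process temperature band level Line V has the lower rate, yet pooled Line R does — Simpson's reversal.
In-process temperature band is recorded after the line and is itself shifted by it — it sits on the causal path from line to outcome. Conditioning on a mediator would strip out part of the effect we want; the pooled comparison gives the total causal effect.
So P(outcome | do(Line V)) is just the pooled rate for Line V: 104/400 = 0.260.

0.26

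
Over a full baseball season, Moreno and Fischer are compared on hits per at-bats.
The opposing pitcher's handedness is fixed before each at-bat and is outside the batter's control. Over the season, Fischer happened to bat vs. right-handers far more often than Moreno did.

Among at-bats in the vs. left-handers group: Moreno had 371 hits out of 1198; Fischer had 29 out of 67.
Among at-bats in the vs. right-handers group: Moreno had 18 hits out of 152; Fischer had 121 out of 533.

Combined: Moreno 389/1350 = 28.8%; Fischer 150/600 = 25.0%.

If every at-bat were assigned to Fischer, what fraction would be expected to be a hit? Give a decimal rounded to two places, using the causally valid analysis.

0.36

Here pitcher handedness is a common cause — it drives both which player a case falls under and the outcome. The crude comparison mixes populations; the stratum-specific rates are the causally relevant ones.
Standardising Fischer to the population pitcher handedness mix: 0.649·29/67 + 0.351·121/533 = 0.361.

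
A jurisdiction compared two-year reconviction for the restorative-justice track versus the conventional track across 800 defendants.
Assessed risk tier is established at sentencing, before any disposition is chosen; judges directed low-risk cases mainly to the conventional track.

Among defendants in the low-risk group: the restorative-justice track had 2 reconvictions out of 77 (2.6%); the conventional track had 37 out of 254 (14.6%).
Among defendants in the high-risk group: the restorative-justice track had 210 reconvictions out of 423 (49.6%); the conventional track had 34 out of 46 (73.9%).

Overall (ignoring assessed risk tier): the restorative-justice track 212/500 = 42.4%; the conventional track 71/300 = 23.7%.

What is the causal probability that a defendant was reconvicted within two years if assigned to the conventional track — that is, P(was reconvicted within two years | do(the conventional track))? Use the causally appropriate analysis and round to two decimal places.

Assessed risk tier differs across dispositions for reasons unrelated to any effect of the disposition itself, and it separately predicts the outcome — a classic confounder. We must compare within assessed risk tier levels.
Standardising the conventional track to the population assessed risk tier mix: 0.414·37/254 + 0.586·34/46 = 0.494.

0.49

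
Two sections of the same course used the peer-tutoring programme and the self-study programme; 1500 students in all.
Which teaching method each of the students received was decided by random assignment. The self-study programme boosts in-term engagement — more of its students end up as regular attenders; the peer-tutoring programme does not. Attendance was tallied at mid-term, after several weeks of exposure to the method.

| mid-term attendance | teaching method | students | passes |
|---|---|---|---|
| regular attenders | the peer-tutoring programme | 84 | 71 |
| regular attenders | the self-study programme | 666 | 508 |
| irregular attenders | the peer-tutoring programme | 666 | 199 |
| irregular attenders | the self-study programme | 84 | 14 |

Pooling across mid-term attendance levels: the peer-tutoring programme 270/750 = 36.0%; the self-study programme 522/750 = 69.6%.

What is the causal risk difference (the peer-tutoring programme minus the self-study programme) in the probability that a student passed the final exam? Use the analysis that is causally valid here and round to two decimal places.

-0.34

Within every mid-term attendance level the peer-tutoring programme has the higher rate, yet pooled the self-study programme does — Simpson's reversal.
Because the teaching method influences mid-term attendance, mid-term attendance is a post-treatment mediator, not a confounder. Stratifying on it would bias the estimate; the causal effect is the crude pooled difference.
The causal difference is the pooled difference: 0.360 − 0.696 = -0.336.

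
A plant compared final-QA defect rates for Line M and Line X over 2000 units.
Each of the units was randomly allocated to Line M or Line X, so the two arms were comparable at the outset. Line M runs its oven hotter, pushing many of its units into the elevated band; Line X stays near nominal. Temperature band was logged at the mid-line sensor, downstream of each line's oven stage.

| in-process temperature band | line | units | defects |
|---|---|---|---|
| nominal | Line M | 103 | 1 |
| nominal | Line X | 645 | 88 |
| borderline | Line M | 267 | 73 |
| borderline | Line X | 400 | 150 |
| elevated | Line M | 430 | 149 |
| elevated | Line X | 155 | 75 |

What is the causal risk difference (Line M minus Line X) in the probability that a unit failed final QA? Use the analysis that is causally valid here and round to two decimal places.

+0.02

Line M is lower inside every in-process temperature band stratum but Line X is lower in aggregate. Whether to stratify depends on how in-process temperature band relates to the line.
Because the line influences in-process temperature band, in-process temperature band is a post-treatment mediator, not a confounder. Stratifying on it would bias the estimate; the causal effect is the crude pooled difference.
The causal difference is the pooled difference: 0.279 − 0.261 = +0.018.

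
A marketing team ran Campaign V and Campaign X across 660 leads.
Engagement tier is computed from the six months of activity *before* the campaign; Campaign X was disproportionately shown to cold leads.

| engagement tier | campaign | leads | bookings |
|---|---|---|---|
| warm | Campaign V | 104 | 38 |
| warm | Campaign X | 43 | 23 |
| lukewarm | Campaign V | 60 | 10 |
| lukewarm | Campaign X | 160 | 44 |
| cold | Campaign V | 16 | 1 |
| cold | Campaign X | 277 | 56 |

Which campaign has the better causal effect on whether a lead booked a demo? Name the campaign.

Campaign X

Campaign X is higher inside every engagement tier stratum but Campaign V is higher in aggregate. Whether to stratify depends on how engagement tier relates to the campaign.
Nothing the campaign does changes engagement tier; the imbalance is an allocation artefact. With engagement tier also predicting the outcome, the pooled figure is confounded, and the within-stratum comparison is the causal one.
Within each level — warm: 36.5% vs 53.5%; lukewarm: 16.7% vs 27.5%; cold: 6.2% vs 20.2% — Campaign X is higher every time.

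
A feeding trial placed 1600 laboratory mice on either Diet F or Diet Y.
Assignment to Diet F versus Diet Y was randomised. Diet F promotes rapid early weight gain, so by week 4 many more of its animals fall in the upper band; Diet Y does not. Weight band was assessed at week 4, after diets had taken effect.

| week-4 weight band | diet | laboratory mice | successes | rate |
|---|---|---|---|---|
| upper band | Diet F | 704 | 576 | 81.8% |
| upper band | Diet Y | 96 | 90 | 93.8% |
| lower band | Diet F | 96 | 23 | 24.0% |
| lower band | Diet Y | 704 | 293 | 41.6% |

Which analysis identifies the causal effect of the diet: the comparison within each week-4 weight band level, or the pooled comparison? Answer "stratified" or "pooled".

Because the diet influences week-4 weight band, week-4 weight band is a post-treatment mediator, not a confounder. Stratifying on it would bias the estimate; the causal effect is the crude pooled difference.
Pooled: Diet F 74.9% vs Diet Y 47.9%; Diet F is higher overall.

pooled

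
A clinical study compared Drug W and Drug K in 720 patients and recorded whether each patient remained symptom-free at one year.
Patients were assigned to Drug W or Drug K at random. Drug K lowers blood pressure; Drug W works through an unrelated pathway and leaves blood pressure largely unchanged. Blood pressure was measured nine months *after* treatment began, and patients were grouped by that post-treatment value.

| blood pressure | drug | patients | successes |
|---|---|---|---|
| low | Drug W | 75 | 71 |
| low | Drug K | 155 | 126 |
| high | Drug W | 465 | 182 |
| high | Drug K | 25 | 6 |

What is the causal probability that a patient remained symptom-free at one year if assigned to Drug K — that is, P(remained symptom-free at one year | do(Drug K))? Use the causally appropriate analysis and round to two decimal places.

Drug W is higher inside every blood pressure stratum but Drug K is higher in aggregate. Whether to stratify depends on how blood pressure relates to the drug.
Blood pressure here is a post-treatment variable shaped by the drug; conditioning on it would introduce bias rather than remove it. The overall comparison is the causal one.
So P(outcome | do(Drug K)) is just the pooled rate for Drug K: 132/180 = 0.733.

0.73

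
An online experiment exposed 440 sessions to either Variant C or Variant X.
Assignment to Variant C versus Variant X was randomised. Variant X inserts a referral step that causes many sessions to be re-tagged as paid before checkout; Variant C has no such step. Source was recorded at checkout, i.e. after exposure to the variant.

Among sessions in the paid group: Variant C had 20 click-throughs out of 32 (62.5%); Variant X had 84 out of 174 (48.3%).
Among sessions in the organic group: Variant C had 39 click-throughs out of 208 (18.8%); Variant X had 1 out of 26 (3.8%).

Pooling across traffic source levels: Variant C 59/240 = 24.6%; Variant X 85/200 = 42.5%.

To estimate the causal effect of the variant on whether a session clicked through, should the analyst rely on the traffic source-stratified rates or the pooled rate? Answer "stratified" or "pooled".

Traffic source is recorded after the variant and is itself shifted by it — it sits on the causal path from variant to outcome. Conditioning on a mediator would strip out part of the effect we want; the pooled comparison gives the total causal effect.
Pooled: Variant C 24.6% vs Variant X 42.5%; Variant X is higher overall.

pooled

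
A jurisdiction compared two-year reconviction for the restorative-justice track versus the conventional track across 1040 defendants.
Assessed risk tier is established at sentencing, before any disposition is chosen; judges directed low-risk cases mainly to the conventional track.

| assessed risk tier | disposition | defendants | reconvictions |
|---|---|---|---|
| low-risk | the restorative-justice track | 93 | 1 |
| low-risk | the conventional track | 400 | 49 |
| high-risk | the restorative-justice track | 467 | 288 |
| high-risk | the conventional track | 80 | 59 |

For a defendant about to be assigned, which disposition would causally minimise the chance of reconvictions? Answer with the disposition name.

the restorative-justice track

Nothing the disposition does changes assessed risk tier; the imbalance is an allocation artefact. With assessed risk tier also predicting the outcome, the pooled figure is confounded, and the within-stratum comparison is the causal one.
Within each level — low-risk: 1.1% vs 12.2%; high-risk: 61.7% vs 73.8% — the restorative-justice track is lower every time.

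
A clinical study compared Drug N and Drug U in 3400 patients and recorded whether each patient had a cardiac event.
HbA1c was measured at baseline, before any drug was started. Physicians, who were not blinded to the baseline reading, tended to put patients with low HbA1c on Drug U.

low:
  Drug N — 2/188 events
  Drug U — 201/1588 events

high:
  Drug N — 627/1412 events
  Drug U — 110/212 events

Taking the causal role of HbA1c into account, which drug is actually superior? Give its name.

Drug N

HbA1c differs across drugs for reasons unrelated to any effect of the drug itself, and it separately predicts the outcome — a classic confounder. We must compare within HbA1c levels.
Within each level — low: 1.1% vs 12.7%; high: 44.4% vs 51.9% — Drug N is lower every time.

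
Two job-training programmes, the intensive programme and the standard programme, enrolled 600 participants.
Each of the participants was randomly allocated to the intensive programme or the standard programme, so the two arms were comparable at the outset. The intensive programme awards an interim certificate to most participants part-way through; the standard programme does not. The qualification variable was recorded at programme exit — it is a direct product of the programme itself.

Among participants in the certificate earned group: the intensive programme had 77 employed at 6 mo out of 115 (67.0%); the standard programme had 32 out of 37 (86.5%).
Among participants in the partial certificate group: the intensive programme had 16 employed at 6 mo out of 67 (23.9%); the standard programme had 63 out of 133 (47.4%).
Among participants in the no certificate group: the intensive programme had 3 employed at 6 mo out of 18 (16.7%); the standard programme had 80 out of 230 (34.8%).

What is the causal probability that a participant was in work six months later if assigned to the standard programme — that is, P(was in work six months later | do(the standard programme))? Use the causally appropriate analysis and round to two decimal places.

The distribution of qualification attained during the programme is itself part of what the programme does — it is an intermediate outcome. Holding it fixed would remove that part of the effect; the total effect is the pooled difference.
So P(outcome | do(the standard programme)) is just the pooled rate for the standard programme: 175/400 = 0.438.

0.44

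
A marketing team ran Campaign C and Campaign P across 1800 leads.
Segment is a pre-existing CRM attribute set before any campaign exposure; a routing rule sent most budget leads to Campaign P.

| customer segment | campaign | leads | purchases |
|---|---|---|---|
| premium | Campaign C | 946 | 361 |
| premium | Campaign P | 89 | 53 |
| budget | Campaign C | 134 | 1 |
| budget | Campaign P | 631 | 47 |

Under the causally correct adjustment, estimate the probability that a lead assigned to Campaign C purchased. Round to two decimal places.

The imbalance in customer segment arose from how leads were allocated, not from anything the campaign did; and customer segment independently affects the outcome. The pooled gap is confounded — condition on customer segment.
Standardising Campaign C to the population customer segment mix: 0.575·361/946 + 0.425·1/134 = 0.223.

0.22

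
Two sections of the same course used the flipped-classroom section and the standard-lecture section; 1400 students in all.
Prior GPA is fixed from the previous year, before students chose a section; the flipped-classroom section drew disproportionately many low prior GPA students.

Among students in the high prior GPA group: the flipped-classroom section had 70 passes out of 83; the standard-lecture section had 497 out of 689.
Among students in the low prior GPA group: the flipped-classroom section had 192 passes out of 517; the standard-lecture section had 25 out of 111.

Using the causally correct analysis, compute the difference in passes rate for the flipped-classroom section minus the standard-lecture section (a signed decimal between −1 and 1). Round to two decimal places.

+0.13

Prior GPA band differs across teaching methods for reasons unrelated to any effect of the teaching method itself, and it separately predicts the outcome — a classic confounder. We must compare within prior GPA band levels.
Adjusting over the population distribution of prior GPA band: 0.551·(0.843−0.721) + 0.449·(0.371−0.225) = +0.133.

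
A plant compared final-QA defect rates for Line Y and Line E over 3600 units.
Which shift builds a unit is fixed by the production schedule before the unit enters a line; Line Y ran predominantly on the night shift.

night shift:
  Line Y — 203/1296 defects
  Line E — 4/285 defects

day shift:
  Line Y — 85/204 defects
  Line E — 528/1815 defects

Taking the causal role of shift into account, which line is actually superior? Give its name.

Within every shift level Line E has the lower rate, yet pooled Line Y does — Simpson's reversal.
Shift is set before the line has any effect — it is not caused by the line — and it independently drives the outcome. That makes it a confounder, so the causal comparison is within shift levels.
Within each level — night shift: 15.7% vs 1.4%; day shift: 41.7% vs 29.1% — Line E is lower every time.

Line E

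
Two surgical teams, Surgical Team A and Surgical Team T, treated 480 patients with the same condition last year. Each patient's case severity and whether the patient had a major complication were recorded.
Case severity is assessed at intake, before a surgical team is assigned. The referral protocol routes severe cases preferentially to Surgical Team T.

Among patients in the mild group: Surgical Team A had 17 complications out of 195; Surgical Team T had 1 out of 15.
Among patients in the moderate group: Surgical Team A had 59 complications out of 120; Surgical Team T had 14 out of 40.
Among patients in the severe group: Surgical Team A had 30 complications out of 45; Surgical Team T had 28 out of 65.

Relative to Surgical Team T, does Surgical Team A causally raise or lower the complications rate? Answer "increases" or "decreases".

The imbalance in case severity arose from how patients were allocated, not from anything the surgical team did; and case severity independently affects the outcome. The pooled gap is confounded — condition on case severity.
Within each level — mild: 8.7% vs 6.7%; moderate: 49.2% vs 35.0%; severe: 66.7% vs 43.1% — Surgical Team T is lower every time.

increases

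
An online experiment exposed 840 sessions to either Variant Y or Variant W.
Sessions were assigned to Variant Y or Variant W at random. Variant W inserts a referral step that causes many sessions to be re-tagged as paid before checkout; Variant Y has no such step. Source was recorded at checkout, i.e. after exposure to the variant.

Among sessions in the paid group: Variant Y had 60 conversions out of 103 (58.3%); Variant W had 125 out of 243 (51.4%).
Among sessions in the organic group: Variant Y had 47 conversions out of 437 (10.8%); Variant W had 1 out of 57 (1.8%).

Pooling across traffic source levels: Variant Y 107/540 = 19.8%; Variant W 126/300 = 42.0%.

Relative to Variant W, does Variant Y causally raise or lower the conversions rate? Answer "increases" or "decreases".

decreases

The stratified and pooled comparisons disagree (Variant Y wins within each traffic source; Variant W wins overall), so the answer turns on the causal role of traffic source.
Because the variant influences traffic source, traffic source is a post-treatment mediator, not a confounder. Stratifying on it would bias the estimate; the causal effect is the crude pooled difference.
Pooled: Variant Y 19.8% vs Variant W 42.0%; Variant W is higher overall.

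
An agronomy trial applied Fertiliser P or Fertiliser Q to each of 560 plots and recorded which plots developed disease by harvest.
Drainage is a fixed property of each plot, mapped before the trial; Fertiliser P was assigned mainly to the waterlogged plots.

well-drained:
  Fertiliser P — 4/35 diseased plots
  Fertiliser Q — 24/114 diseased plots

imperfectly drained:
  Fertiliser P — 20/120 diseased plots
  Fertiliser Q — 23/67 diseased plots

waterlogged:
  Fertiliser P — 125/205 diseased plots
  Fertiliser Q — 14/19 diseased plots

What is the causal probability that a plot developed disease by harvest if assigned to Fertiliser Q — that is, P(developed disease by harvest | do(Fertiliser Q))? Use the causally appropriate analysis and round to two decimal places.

0.47

The stratified and pooled comparisons disagree (Fertiliser P wins within each field drainage; Fertiliser Q wins overall), so the answer turns on the causal role of field drainage.
Nothing the fertiliser does changes field drainage; the imbalance is an allocation artefact. With field drainage also predicting the outcome, the pooled figure is confounded, and the within-stratum comparison is the causal one.
Standardising Fertiliser Q to the population field drainage mix: 0.266·24/114 + 0.334·23/67 + 0.400·14/19 = 0.465.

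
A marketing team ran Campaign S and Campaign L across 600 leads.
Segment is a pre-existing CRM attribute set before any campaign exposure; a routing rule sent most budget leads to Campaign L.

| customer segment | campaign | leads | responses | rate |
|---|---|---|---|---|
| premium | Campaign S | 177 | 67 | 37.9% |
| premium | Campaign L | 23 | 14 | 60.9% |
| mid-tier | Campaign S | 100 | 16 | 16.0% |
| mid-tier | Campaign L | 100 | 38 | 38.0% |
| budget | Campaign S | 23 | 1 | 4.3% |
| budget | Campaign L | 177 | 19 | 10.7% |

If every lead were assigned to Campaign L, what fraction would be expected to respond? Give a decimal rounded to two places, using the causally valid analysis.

The stratified and pooled comparisons disagree (Campaign L wins within each customer segment; Campaign S wins overall), so the answer turns on the causal role of customer segment.
The imbalance in customer segment arose from how leads were allocated, not from anything the campaign did; and customer segment independently affects the outcome. The pooled gap is confounded — condition on customer segment.
Standardising Campaign L to the population customer segment mix: 0.333·14/23 + 0.333·38/100 + 0.333·19/177 = 0.365.

0.37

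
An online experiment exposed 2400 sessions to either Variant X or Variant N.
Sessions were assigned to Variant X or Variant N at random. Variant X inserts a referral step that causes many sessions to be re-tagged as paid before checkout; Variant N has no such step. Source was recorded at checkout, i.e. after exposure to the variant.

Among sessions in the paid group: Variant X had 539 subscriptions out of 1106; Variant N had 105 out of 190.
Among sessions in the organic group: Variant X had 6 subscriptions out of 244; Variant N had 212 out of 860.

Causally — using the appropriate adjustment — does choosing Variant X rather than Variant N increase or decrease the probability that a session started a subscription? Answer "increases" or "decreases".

increases

Stratifying would compare variants among sessions the variants themselves sorted into traffic source groups — a form of selection on an intermediate. The unconditioned pooled rates give the total causal effect.
Pooled: Variant X 40.4% vs Variant N 30.2%; Variant X is higher overall.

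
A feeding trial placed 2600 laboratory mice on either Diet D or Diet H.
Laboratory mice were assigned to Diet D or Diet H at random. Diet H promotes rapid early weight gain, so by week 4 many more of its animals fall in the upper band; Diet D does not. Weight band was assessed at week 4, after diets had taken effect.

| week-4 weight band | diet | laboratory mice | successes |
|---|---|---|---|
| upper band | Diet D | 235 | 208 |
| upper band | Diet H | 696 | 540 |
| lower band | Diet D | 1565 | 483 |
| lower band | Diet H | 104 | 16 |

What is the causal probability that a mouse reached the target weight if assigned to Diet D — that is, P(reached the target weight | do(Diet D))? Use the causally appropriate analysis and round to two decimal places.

Week-4 weight band here is a post-treatment variable shaped by the diet; conditioning on it would introduce bias rather than remove it. The overall comparison is the causal one.
So P(outcome | do(Diet D)) is just the pooled rate for Diet D: 691/1800 = 0.384.

0.38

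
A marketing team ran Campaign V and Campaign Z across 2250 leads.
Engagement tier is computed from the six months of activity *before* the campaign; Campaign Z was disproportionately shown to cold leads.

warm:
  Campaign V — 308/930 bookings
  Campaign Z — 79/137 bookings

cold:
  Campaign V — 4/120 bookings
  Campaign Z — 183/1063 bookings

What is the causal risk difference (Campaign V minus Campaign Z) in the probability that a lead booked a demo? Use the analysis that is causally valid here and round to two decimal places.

Here engagement tier is a common cause — it drives both which campaign a case falls under and the outcome. The crude comparison mixes populations; the stratum-specific rates are the causally relevant ones.
Adjusting over the population distribution of engagement tier: 0.474·(0.331−0.577) + 0.526·(0.033−0.172) = -0.189.

-0.19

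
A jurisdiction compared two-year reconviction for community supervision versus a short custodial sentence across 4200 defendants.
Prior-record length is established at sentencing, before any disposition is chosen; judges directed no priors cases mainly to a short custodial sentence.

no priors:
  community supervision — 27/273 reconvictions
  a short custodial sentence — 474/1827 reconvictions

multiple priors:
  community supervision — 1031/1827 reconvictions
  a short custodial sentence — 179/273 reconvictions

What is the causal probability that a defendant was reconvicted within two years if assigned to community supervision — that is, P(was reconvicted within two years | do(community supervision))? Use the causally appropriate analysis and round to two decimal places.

Nothing the disposition does changes prior-record length; the imbalance is an allocation artefact. With prior-record length also predicting the outcome, the pooled figure is confounded, and the within-stratum comparison is the causal one.
Standardising community supervision to the population prior-record length mix: 0.500·27/273 + 0.500·1031/1827 = 0.332.

0.33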